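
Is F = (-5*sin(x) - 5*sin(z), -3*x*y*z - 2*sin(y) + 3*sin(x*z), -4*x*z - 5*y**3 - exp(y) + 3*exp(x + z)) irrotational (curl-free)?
No, ∇×F = (3*x*y - 3*x*cos(x*z) - 15*y**2 - exp(y), 4*z - 3*exp(x + z) - 5*cos(z), 3*z*(-y + cos(x*z)))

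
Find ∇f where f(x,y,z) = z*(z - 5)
(0, 0, 2*z - 5)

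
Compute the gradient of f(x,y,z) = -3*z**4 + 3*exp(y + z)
(0, 3*exp(y + z), -12*z**3 + 3*exp(y + z))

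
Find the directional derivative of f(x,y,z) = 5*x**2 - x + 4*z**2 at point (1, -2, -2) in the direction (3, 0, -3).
25*sqrt(2)/2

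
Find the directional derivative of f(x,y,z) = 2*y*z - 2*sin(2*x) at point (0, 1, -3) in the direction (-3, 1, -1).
4*sqrt(11)/11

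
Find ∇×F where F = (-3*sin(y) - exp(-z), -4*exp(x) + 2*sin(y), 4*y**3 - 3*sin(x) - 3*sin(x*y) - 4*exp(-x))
(-3*x*cos(x*y) + 12*y**2, 3*y*cos(x*y) + 3*cos(x) + exp(-z) - 4*exp(-x), -4*exp(x) + 3*cos(y))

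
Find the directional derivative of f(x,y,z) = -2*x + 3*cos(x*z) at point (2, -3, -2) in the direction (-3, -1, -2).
3*sqrt(14)*(sin(4) + 1)/7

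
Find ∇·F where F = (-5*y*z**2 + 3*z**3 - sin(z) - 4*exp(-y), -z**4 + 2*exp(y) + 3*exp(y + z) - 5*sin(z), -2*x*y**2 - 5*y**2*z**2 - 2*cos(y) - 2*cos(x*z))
2*x*sin(x*z) - 10*y**2*z + 2*exp(y) + 3*exp(y + z)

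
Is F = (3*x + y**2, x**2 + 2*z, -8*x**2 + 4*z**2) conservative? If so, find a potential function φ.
No, ∇×F = (-2, 16*x, 2*x - 2*y) ≠ 0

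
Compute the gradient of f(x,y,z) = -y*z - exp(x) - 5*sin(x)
(-exp(x) - 5*cos(x), -z, -y)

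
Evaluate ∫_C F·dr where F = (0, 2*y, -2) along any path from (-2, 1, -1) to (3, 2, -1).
3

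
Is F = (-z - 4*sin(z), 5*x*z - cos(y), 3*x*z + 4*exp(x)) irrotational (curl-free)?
No, ∇×F = (-5*x, -3*z - 4*exp(x) - 4*cos(z) - 1, 5*z)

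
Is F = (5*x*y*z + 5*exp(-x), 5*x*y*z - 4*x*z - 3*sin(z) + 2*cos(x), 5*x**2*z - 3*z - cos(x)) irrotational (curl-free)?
No, ∇×F = (-5*x*y + 4*x + 3*cos(z), 5*x*y - 10*x*z - sin(x), -5*x*z + 5*y*z - 4*z - 2*sin(x))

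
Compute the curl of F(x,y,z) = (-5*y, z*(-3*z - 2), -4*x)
(6*z + 2, 4, 5)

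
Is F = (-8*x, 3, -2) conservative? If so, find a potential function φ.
Yes, F is conservative. φ = -4*x**2 + 3*y - 2*z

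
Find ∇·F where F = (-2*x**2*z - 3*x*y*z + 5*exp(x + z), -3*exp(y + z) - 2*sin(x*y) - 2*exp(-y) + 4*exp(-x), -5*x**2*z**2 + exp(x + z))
((-10*x**2*z - 4*x*z - 2*x*cos(x*y) - 3*y*z + 6*exp(x + z) - 3*exp(y + z))*exp(y) + 2)*exp(-y)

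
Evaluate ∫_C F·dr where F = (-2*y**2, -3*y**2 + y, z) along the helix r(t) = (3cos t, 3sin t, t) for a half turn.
pi**2/2 + 72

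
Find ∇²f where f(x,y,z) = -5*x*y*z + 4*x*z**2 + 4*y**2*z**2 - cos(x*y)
x**2*cos(x*y) + 8*x + y**2*cos(x*y) + 8*y**2 + 8*z**2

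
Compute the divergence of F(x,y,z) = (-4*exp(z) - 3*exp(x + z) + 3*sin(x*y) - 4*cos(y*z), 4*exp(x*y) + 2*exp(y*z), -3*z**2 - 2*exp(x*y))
4*x*exp(x*y) + 3*y*cos(x*y) + 2*z*exp(y*z) - 6*z - 3*exp(x + z)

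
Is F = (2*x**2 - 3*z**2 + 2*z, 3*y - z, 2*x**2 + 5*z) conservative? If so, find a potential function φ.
No, ∇×F = (1, -4*x - 6*z + 2, 0) ≠ 0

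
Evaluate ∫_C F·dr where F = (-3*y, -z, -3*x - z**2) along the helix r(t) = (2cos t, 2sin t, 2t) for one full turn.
-64*pi**3/3 + 12*pi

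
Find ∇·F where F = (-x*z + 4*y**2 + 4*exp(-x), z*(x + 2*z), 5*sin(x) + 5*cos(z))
-z - 5*sin(z) - 4*exp(-x)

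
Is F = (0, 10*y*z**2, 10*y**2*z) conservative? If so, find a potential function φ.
Yes, F is conservative. φ = 5*y**2*z**2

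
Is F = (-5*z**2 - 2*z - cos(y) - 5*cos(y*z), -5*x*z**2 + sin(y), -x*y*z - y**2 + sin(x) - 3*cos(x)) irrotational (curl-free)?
No, ∇×F = (9*x*z - 2*y, y*z + 5*y*sin(y*z) - 10*z - 3*sin(x) - cos(x) - 2, -5*z**2 - 5*z*sin(y*z) - sin(y))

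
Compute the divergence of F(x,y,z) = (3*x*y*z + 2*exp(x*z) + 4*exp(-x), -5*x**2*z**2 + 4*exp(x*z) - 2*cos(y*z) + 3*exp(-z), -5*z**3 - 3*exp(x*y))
(z*(3*y - 15*z + 2*exp(x*z) + 2*sin(y*z))*exp(x) - 4)*exp(-x)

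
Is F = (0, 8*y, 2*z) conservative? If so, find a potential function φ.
Yes, F is conservative. φ = 4*y**2 + z**2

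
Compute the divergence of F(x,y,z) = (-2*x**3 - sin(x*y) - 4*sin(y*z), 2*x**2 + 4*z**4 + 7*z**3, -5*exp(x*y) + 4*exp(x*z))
-6*x**2 + 4*x*exp(x*z) - y*cos(x*y)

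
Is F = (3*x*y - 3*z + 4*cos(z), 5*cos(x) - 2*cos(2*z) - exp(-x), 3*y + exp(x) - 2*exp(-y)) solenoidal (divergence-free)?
No, ∇·F = 3*y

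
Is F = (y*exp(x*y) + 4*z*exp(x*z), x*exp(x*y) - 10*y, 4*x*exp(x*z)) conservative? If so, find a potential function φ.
Yes, F is conservative. φ = -5*y**2 + exp(x*y) + 4*exp(x*z)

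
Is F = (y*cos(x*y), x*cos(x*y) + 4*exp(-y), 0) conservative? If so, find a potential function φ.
Yes, F is conservative. φ = sin(x*y) - 4*exp(-y)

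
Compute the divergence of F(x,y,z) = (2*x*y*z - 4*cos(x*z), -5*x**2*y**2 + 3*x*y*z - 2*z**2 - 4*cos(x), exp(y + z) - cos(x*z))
-10*x**2*y + 3*x*z + x*sin(x*z) + 2*y*z + 4*z*sin(x*z) + exp(y + z)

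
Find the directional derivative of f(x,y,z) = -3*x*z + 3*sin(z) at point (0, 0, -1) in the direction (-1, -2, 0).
-3*sqrt(5)/5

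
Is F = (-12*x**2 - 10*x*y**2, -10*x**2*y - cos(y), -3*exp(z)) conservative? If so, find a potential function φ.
Yes, F is conservative. φ = -4*x**3 - 5*x**2*y**2 - 3*exp(z) - sin(y)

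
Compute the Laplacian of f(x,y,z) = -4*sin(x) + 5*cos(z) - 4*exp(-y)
4*sin(x) - 5*cos(z) - 4*exp(-y)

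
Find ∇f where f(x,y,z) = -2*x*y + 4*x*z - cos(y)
(-2*y + 4*z, -2*x + sin(y), 4*x)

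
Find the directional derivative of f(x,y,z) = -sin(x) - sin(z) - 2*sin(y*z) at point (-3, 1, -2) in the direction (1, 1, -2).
sqrt(6)*(10*cos(2) - cos(3))/6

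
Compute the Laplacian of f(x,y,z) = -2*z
0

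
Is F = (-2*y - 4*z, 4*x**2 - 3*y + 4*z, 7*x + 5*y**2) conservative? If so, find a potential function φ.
No, ∇×F = (10*y - 4, -11, 8*x + 2) ≠ 0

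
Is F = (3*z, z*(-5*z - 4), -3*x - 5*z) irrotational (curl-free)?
No, ∇×F = (10*z + 4, 6, 0)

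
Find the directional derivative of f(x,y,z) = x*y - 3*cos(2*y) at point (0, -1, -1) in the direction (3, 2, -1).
-3*sqrt(14)*(1 + 4*sin(2))/14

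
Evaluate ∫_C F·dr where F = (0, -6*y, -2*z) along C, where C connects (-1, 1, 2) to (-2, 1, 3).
-5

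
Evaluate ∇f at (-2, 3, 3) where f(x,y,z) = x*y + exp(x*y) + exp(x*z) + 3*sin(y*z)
(6*exp(-6) + 3, 9*cos(9) - 2 - 2*exp(-6), 9*cos(9) - 2*exp(-6))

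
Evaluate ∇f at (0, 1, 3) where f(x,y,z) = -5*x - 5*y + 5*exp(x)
(0, -5, 0)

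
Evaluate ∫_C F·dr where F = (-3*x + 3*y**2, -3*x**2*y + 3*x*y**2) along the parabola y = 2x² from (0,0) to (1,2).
263/70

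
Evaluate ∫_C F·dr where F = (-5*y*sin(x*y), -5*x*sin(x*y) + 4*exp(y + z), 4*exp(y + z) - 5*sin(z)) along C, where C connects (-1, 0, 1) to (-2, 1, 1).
-4*E - 5 + 5*cos(2) + 4*exp(2)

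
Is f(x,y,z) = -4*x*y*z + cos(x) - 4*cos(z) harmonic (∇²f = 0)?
No, ∇²f = -cos(x) + 4*cos(z)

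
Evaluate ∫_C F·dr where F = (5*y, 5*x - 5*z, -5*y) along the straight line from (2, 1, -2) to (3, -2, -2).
-70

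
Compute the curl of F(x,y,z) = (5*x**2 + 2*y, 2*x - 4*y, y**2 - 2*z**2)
(2*y, 0, 0)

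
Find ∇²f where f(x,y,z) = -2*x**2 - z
-4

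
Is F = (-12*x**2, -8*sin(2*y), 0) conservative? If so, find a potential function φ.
Yes, F is conservative. φ = -4*x**3 + 4*cos(2*y)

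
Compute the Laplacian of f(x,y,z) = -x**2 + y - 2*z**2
-6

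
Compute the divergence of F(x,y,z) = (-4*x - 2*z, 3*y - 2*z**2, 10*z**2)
20*z - 1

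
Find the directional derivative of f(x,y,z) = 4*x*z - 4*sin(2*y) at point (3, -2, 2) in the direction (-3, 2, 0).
-8*sqrt(13)*(2*cos(4) + 3)/13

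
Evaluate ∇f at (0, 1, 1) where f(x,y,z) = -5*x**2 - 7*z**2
(0, 0, -14)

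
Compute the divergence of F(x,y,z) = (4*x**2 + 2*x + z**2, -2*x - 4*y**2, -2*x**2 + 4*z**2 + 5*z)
8*x - 8*y + 8*z + 7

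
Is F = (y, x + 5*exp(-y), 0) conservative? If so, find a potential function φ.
Yes, F is conservative. φ = x*y - 5*exp(-y)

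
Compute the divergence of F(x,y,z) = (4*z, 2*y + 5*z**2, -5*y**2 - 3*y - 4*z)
-2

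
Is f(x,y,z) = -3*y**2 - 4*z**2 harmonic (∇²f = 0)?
No, ∇²f = -14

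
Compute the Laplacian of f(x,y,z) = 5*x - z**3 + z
-6*z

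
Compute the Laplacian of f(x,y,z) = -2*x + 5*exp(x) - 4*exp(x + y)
(5 - 8*exp(y))*exp(x)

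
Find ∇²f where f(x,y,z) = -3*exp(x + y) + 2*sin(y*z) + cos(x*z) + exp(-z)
-x**2*cos(x*z) - 2*y**2*sin(y*z) - 2*z**2*sin(y*z) - z**2*cos(x*z) - 6*exp(x + y) + exp(-z)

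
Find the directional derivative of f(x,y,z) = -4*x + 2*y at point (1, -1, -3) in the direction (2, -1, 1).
-5*sqrt(6)/3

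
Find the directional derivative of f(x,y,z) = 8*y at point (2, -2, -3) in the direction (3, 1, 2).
4*sqrt(14)/7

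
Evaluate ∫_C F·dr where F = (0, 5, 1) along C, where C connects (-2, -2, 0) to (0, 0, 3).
13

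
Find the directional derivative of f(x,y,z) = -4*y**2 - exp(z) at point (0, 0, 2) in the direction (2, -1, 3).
-3*sqrt(14)*exp(2)/14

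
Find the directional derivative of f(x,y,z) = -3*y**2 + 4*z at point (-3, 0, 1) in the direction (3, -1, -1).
-4*sqrt(11)/11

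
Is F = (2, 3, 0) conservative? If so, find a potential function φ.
Yes, F is conservative. φ = 2*x + 3*y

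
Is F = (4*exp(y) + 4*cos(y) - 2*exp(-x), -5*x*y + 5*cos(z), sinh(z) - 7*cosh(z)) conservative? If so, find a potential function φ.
No, ∇×F = (5*sin(z), 0, -5*y - 4*exp(y) + 4*sin(y)) ≠ 0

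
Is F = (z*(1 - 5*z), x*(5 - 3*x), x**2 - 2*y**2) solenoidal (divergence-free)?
Yes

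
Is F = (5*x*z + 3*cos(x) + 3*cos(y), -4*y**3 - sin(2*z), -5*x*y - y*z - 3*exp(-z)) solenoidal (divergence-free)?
No, ∇·F = -12*y**2 - y + 5*z - 3*sin(x) + 3*exp(-z)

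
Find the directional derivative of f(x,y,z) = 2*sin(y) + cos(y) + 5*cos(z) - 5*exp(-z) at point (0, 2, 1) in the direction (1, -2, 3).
sqrt(14)*(-15*E*sin(1) + 2*E*(-2*cos(2) + sin(2)) + 15)*exp(-1)/14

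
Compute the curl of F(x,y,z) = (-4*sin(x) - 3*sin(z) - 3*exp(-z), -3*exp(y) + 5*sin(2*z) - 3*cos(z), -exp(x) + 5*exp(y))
(5*exp(y) - 3*sin(z) - 10*cos(2*z), exp(x) - 3*cos(z) + 3*exp(-z), 0)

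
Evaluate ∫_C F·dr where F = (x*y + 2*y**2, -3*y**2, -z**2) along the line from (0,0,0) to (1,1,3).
-9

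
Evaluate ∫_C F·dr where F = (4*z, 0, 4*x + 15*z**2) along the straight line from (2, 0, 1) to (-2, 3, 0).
-13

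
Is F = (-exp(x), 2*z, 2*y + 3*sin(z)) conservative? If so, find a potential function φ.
Yes, F is conservative. φ = 2*y*z - exp(x) - 3*cos(z)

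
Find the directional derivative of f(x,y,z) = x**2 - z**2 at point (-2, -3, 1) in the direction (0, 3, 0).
0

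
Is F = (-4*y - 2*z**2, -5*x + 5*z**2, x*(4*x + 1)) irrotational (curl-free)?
No, ∇×F = (-10*z, -8*x - 4*z - 1, -1)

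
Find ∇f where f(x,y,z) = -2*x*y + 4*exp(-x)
(-2*y - 4*exp(-x), -2*x, 0)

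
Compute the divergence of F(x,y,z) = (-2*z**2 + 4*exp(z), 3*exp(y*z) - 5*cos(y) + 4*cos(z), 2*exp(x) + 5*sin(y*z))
5*y*cos(y*z) + 3*z*exp(y*z) + 5*sin(y)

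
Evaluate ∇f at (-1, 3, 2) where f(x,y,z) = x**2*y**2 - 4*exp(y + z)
(-18, 6 - 4*exp(5), -4*exp(5))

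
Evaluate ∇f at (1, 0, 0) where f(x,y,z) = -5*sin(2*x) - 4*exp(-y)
(-10*cos(2), 4, 0)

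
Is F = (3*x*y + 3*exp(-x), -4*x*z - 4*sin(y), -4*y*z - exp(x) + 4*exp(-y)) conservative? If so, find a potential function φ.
No, ∇×F = (4*x - 4*z - 4*exp(-y), exp(x), -3*x - 4*z) ≠ 0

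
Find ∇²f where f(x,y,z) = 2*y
0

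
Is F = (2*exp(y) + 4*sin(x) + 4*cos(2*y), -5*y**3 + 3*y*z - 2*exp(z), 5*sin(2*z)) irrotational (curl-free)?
No, ∇×F = (-3*y + 2*exp(z), 0, -2*exp(y) + 8*sin(2*y))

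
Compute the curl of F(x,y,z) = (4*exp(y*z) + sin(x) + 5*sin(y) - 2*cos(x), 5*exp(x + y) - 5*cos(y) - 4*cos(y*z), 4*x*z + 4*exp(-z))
(-4*y*sin(y*z), 4*y*exp(y*z) - 4*z, -4*z*exp(y*z) + 5*exp(x + y) - 5*cos(y))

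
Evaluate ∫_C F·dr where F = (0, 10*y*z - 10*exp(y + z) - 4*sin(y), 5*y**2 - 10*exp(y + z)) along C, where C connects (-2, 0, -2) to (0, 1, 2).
-10*exp(3) + 10*exp(-2) + 4*cos(1) + 6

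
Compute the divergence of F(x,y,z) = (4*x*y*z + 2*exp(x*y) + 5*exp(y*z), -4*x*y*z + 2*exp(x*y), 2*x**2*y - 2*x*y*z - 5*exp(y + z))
-2*x*y - 4*x*z + 2*x*exp(x*y) + 4*y*z + 2*y*exp(x*y) - 5*exp(y + z)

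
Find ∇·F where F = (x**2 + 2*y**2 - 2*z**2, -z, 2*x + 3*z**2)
2*x + 6*z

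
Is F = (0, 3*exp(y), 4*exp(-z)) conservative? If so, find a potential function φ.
Yes, F is conservative. φ = 3*exp(y) - 4*exp(-z)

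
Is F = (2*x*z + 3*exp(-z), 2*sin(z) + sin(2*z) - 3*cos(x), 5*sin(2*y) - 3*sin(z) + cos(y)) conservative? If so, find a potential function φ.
No, ∇×F = (-sin(y) + 10*cos(2*y) - 2*cos(z) - 2*cos(2*z), 2*x - 3*exp(-z), 3*sin(x)) ≠ 0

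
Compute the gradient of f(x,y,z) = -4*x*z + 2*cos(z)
(-4*z, 0, -4*x - 2*sin(z))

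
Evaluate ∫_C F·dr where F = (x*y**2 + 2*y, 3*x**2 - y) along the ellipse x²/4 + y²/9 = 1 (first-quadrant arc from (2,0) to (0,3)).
21/2 - 3*pi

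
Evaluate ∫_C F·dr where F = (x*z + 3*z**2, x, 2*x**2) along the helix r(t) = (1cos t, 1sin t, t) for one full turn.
pi*(7 + 24*pi)/2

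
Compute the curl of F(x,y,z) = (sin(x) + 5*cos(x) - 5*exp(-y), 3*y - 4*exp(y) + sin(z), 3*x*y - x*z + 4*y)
(3*x - cos(z) + 4, -3*y + z, -5*exp(-y))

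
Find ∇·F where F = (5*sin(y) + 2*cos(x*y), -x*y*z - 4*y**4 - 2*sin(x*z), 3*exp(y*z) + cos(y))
-x*z - 16*y**3 + 3*y*exp(y*z) - 2*y*sin(x*y)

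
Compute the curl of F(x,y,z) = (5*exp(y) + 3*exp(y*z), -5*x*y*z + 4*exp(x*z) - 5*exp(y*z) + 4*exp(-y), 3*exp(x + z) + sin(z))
(5*x*y - 4*x*exp(x*z) + 5*y*exp(y*z), 3*y*exp(y*z) - 3*exp(x + z), -5*y*z + 4*z*exp(x*z) - 3*z*exp(y*z) - 5*exp(y))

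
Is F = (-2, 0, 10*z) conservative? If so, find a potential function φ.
Yes, F is conservative. φ = -2*x + 5*z**2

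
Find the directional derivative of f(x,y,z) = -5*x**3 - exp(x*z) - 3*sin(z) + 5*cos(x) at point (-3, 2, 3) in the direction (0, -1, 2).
6*sqrt(5)*(1 - exp(9)*cos(3))*exp(-9)/5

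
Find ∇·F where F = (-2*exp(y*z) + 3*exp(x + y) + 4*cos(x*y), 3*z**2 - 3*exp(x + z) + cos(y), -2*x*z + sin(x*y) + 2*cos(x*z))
-2*x*sin(x*z) - 2*x - 4*y*sin(x*y) + 3*exp(x + y) - sin(y)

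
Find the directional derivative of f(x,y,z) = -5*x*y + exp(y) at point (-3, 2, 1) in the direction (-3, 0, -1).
3*sqrt(10)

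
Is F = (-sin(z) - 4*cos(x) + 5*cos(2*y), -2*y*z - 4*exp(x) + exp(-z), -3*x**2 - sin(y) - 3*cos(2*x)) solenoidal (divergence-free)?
No, ∇·F = -2*z + 4*sin(x)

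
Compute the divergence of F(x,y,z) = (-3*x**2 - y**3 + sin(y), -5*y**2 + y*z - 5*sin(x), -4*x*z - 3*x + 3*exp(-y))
-10*x - 10*y + z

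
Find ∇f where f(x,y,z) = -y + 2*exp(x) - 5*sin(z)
(2*exp(x), -1, -5*cos(z))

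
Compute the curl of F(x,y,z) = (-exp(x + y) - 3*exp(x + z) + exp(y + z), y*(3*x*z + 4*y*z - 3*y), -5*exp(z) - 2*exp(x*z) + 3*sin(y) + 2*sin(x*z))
(-y*(3*x + 4*y) + 3*cos(y), 2*z*exp(x*z) - 2*z*cos(x*z) - 3*exp(x + z) + exp(y + z), 3*y*z + exp(x + y) - exp(y + z))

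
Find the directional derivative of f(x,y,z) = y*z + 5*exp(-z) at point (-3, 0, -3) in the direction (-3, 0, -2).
10*sqrt(13)*exp(3)/13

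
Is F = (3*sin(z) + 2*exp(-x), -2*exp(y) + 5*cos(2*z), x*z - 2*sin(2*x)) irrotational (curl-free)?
No, ∇×F = (10*sin(2*z), -z + 4*cos(2*x) + 3*cos(z), 0)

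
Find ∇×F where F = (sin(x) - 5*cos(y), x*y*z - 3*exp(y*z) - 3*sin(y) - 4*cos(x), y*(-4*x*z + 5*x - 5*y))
(-x*y - 4*x*z + 5*x + 3*y*exp(y*z) - 10*y, y*(4*z - 5), y*z + 4*sin(x) - 5*sin(y))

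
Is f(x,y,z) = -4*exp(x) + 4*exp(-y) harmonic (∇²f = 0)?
No, ∇²f = -4*exp(x) + 4*exp(-y)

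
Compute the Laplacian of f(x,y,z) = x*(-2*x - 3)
-4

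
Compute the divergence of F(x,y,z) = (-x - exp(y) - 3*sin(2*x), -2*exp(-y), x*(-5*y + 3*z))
3*x - 6*cos(2*x) - 1 + 2*exp(-y)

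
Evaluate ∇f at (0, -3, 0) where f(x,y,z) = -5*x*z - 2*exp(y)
(0, -2*exp(-3), 0)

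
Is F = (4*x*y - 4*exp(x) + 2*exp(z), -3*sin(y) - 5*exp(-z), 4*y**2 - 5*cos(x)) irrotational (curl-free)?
No, ∇×F = (8*y - 5*exp(-z), 2*exp(z) - 5*sin(x), -4*x)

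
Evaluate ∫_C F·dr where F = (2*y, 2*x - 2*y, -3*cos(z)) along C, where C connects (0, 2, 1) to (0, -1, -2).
3*sin(1) + 3*sin(2) + 3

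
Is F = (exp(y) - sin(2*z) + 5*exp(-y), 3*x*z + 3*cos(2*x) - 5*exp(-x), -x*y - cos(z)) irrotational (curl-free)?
No, ∇×F = (-4*x, y - 2*cos(2*z), 3*z - exp(y) - 6*sin(2*x) + 5*exp(-y) + 5*exp(-x))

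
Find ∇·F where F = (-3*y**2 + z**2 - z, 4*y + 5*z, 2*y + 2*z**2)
4*z + 4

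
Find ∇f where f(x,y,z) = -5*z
(0, 0, -5)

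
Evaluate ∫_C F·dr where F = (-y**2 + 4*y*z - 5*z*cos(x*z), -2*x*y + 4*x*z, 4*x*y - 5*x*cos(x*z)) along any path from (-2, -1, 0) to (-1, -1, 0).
-1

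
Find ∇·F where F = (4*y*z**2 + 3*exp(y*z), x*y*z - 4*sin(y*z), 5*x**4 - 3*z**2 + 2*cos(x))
z*(x - 4*cos(y*z) - 6)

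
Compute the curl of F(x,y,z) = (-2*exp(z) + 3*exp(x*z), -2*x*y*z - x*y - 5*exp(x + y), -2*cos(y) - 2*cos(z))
(2*x*y + 2*sin(y), 3*x*exp(x*z) - 2*exp(z), -2*y*z - y - 5*exp(x + y))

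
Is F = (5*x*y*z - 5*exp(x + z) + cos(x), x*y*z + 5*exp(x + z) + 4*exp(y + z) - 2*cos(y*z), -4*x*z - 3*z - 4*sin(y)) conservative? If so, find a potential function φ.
No, ∇×F = (-x*y - 2*y*sin(y*z) - 5*exp(x + z) - 4*exp(y + z) - 4*cos(y), 5*x*y + 4*z - 5*exp(x + z), -5*x*z + y*z + 5*exp(x + z)) ≠ 0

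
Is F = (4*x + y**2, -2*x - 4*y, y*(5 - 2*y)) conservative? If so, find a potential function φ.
No, ∇×F = (5 - 4*y, 0, -2*y - 2) ≠ 0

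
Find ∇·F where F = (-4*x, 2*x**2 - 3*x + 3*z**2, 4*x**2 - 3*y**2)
-4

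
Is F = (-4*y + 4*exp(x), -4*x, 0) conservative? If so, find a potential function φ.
Yes, F is conservative. φ = -4*x*y + 4*exp(x)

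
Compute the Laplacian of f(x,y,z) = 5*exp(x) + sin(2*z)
5*exp(x) - 4*sin(2*z)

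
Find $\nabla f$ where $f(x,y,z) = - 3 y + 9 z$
(0, -3, 9)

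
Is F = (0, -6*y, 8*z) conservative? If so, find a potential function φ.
Yes, F is conservative. φ = -3*y**2 + 4*z**2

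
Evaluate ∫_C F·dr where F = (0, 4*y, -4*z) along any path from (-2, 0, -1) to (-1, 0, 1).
0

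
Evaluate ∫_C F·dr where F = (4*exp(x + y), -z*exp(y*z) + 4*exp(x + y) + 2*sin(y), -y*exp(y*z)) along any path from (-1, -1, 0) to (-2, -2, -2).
-exp(4) - 4*exp(-2) + 4*exp(-4) - 2*cos(2) + 1 + 2*cos(1)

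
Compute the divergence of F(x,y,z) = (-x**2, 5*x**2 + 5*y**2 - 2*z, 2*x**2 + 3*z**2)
-2*x + 10*y + 6*z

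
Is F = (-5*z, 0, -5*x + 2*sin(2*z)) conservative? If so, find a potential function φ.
Yes, F is conservative. φ = -5*x*z - cos(2*z)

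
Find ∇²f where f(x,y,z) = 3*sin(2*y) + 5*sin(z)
-12*sin(2*y) - 5*sin(z)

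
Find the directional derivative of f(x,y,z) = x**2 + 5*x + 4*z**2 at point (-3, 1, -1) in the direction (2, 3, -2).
14*sqrt(17)/17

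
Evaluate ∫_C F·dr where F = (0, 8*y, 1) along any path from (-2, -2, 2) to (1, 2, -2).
-4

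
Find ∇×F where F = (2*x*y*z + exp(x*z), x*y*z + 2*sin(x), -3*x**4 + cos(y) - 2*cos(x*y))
(-x*y + 2*x*sin(x*y) - sin(y), 12*x**3 + 2*x*y + x*exp(x*z) - 2*y*sin(x*y), -2*x*z + y*z + 2*cos(x))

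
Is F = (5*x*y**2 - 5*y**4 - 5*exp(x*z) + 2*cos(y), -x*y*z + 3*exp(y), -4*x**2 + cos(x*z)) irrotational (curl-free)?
No, ∇×F = (x*y, -5*x*exp(x*z) + 8*x + z*sin(x*z), -10*x*y + 20*y**3 - y*z + 2*sin(y))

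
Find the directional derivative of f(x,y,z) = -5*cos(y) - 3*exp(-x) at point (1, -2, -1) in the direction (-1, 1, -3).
-sqrt(11)*(3 + 5*E*sin(2))*exp(-1)/11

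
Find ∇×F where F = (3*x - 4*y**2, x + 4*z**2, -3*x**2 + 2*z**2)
(-8*z, 6*x, 8*y + 1)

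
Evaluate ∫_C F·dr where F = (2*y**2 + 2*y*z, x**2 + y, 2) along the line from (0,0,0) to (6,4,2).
156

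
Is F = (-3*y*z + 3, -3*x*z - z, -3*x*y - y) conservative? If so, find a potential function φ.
Yes, F is conservative. φ = -3*x*y*z + 3*x - y*z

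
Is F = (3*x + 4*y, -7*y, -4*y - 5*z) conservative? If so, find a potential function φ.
No, ∇×F = (-4, 0, -4) ≠ 0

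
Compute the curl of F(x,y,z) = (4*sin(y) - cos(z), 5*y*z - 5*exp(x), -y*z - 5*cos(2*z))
(-5*y - z, sin(z), -5*exp(x) - 4*cos(y))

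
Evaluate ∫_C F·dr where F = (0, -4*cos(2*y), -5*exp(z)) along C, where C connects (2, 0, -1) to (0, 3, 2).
-5*exp(2) - 2*sin(6) + 5*exp(-1)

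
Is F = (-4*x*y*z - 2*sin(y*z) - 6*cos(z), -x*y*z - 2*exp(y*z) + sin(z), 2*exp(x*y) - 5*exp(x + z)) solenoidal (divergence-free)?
No, ∇·F = -x*z - 4*y*z - 2*z*exp(y*z) - 5*exp(x + z)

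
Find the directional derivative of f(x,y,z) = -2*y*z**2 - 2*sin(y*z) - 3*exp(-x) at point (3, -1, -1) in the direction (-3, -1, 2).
sqrt(14)*(2*(-3 + cos(1))*exp(3) - 9)*exp(-3)/14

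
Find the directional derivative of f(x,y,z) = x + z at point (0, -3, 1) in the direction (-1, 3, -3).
-4*sqrt(19)/19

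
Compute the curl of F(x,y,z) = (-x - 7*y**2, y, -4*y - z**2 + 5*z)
(-4, 0, 14*y)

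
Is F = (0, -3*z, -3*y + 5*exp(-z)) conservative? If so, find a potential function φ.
Yes, F is conservative. φ = -3*y*z - 5*exp(-z)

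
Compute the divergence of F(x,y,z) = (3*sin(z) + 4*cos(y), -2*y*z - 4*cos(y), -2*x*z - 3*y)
-2*x - 2*z + 4*sin(y)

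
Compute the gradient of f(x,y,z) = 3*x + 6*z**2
(3, 0, 12*z)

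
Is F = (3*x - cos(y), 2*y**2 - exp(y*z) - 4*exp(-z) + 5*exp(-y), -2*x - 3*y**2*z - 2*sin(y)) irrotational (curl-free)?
No, ∇×F = (-6*y*z + y*exp(y*z) - 2*cos(y) - 4*exp(-z), 2, -sin(y))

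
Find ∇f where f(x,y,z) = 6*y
(0, 6, 0)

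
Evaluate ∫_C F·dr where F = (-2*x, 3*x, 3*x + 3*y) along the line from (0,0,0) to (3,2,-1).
-15/2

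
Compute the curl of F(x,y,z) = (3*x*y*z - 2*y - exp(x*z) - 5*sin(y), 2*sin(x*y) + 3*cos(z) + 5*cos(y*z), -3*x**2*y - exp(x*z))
(-3*x**2 + 5*y*sin(y*z) + 3*sin(z), 9*x*y - x*exp(x*z) + z*exp(x*z), -3*x*z + 2*y*cos(x*y) + 5*cos(y) + 2)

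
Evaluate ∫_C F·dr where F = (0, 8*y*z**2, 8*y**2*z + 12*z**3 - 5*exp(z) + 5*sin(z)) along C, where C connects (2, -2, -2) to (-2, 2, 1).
-93 - 5*E - 5*cos(1) + 5*cos(2) + 5*exp(-2)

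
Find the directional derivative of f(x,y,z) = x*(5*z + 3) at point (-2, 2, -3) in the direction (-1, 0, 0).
12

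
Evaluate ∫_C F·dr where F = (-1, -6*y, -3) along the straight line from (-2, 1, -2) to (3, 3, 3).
-44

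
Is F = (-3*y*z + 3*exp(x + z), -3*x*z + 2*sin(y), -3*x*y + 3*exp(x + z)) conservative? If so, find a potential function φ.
Yes, F is conservative. φ = -3*x*y*z + 3*exp(x + z) - 2*cos(y)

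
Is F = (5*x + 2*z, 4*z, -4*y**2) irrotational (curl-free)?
No, ∇×F = (-8*y - 4, 2, 0)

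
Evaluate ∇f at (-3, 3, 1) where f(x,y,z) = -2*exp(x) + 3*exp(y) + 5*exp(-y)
(-2*exp(-3), (-5 + 3*exp(6))*exp(-3), 0)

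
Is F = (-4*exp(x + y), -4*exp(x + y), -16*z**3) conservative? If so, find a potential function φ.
Yes, F is conservative. φ = -4*z**4 - 4*exp(x + y)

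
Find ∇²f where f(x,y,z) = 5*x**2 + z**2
12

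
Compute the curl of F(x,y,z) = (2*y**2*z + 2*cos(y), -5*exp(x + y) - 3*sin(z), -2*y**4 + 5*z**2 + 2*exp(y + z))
(-8*y**3 + 2*exp(y + z) + 3*cos(z), 2*y**2, -4*y*z - 5*exp(x + y) + 2*sin(y))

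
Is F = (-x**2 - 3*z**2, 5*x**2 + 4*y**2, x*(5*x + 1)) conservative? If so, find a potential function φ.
No, ∇×F = (0, -10*x - 6*z - 1, 10*x) ≠ 0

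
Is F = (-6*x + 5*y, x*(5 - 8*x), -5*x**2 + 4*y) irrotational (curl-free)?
No, ∇×F = (4, 10*x, -16*x)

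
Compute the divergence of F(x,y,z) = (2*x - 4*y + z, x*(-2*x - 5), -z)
1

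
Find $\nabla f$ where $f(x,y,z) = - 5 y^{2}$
(0, -10*y, 0)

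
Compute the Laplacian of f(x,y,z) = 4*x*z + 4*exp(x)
4*exp(x)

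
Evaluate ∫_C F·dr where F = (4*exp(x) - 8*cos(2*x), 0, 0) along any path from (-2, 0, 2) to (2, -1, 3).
-8*sin(4) + 8*sinh(2)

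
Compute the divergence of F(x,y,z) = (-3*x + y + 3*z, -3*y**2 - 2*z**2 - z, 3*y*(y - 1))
-6*y - 3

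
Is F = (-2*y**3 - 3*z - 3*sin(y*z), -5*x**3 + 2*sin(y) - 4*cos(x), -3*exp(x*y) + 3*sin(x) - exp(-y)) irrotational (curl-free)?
No, ∇×F = (-3*x*exp(x*y) + exp(-y), 3*y*exp(x*y) - 3*y*cos(y*z) - 3*cos(x) - 3, -15*x**2 + 6*y**2 + 3*z*cos(y*z) + 4*sin(x))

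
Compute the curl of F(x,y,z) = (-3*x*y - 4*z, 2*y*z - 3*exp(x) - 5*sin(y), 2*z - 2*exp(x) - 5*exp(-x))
(-2*y, 2*exp(x) - 4 - 5*exp(-x), 3*x - 3*exp(x))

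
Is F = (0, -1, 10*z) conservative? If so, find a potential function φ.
Yes, F is conservative. φ = -y + 5*z**2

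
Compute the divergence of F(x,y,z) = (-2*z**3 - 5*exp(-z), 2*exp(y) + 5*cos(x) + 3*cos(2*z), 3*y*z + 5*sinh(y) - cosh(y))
3*y + 2*exp(y)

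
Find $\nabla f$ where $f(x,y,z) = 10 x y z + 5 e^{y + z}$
(10*y*z, 10*x*z + 5*exp(y + z), 10*x*y + 5*exp(y + z))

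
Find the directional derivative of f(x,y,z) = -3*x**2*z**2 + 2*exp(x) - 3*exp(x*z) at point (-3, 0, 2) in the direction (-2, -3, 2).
2*sqrt(17)*(-180*exp(6) - 2*exp(3) + 15)*exp(-6)/17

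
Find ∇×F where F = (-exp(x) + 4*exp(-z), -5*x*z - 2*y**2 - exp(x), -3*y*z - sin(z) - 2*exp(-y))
(5*x - 3*z + 2*exp(-y), -4*exp(-z), -5*z - exp(x))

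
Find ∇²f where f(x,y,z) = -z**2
-2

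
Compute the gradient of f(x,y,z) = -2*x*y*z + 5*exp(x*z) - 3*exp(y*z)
(z*(-2*y + 5*exp(x*z)), z*(-2*x - 3*exp(y*z)), -2*x*y + 5*x*exp(x*z) - 3*y*exp(y*z))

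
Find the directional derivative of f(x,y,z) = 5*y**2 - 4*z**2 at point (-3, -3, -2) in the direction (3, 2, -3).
-54*sqrt(22)/11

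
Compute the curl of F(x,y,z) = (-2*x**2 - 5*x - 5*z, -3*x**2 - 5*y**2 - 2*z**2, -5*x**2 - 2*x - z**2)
(4*z, 10*x - 3, -6*x)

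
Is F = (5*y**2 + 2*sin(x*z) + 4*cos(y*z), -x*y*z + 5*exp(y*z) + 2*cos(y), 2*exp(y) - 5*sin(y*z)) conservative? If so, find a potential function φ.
No, ∇×F = (x*y - 5*y*exp(y*z) - 5*z*cos(y*z) + 2*exp(y), 2*x*cos(x*z) - 4*y*sin(y*z), -y*z - 10*y + 4*z*sin(y*z)) ≠ 0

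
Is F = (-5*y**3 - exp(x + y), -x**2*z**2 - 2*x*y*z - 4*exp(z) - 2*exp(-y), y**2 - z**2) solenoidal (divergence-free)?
No, ∇·F = -2*x*z - 2*z - exp(x + y) + 2*exp(-y)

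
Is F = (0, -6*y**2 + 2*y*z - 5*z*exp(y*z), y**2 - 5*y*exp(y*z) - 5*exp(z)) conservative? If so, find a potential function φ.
Yes, F is conservative. φ = -2*y**3 + y**2*z - 5*exp(z) - 5*exp(y*z)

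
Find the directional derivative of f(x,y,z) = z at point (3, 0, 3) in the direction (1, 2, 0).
0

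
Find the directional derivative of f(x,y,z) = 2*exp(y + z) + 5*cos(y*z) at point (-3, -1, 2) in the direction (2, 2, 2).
sqrt(3)*(5*sin(2) + 4*E)/3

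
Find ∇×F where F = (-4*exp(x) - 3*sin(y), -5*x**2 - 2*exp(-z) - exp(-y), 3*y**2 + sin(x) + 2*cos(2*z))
(6*y - 2*exp(-z), -cos(x), -10*x + 3*cos(y))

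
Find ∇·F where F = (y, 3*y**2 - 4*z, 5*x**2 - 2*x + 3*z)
6*y + 3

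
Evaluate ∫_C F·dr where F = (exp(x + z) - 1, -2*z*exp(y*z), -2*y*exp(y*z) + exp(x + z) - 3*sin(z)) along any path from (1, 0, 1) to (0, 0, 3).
-exp(2) + 3*cos(3) - 3*cos(1) + 1 + exp(3)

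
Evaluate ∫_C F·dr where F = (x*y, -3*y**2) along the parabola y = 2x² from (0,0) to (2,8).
-504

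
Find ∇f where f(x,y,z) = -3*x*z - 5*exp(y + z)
(-3*z, -5*exp(y + z), -3*x - 5*exp(y + z))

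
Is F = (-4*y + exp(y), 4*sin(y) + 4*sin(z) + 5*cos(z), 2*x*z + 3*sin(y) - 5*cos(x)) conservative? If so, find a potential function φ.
No, ∇×F = (5*sin(z) + 3*cos(y) - 4*cos(z), -2*z - 5*sin(x), 4 - exp(y)) ≠ 0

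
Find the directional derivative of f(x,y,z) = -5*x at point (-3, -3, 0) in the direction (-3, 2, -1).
15*sqrt(14)/14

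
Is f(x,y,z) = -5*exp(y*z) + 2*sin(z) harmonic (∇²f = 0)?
No, ∇²f = -5*y**2*exp(y*z) - 5*z**2*exp(y*z) - 2*sin(z)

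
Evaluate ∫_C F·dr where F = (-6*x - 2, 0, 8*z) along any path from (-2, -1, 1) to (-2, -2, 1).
0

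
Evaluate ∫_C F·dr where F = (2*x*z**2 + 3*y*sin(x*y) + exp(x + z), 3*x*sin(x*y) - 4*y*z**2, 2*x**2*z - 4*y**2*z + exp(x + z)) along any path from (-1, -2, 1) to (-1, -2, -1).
-1 + exp(-2)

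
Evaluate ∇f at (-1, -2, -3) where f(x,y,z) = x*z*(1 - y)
(-9, -3, -3)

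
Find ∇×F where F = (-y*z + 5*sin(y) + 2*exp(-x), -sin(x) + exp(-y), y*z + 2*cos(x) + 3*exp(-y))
(z - 3*exp(-y), -y + 2*sin(x), z - cos(x) - 5*cos(y))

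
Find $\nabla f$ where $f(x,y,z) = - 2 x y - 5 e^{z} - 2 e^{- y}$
(-2*y, -2*x + 2*exp(-y), -5*exp(z))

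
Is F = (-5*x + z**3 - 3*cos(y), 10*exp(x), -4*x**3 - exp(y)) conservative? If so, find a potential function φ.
No, ∇×F = (-exp(y), 12*x**2 + 3*z**2, 10*exp(x) - 3*sin(y)) ≠ 0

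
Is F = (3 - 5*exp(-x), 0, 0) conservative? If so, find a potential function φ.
Yes, F is conservative. φ = 3*x + 5*exp(-x)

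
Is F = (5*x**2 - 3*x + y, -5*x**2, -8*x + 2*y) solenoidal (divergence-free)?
No, ∇·F = 10*x - 3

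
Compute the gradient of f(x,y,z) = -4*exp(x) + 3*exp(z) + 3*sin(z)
(-4*exp(x), 0, 3*exp(z) + 3*cos(z))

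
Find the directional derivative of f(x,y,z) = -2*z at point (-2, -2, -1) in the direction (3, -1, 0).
0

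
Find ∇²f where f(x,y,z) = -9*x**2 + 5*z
-18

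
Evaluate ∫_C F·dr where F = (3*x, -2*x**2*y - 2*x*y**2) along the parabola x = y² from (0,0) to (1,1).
23/30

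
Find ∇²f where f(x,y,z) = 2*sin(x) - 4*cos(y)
-2*sin(x) + 4*cos(y)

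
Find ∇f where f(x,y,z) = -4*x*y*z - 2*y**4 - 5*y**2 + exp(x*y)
(y*(-4*z + exp(x*y)), -4*x*z + x*exp(x*y) - 8*y**3 - 10*y, -4*x*y)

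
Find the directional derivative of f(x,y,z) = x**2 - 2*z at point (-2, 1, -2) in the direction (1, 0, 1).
-3*sqrt(2)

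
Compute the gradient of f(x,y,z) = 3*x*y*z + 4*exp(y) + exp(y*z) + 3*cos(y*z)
(3*y*z, 3*x*z + z*exp(y*z) - 3*z*sin(y*z) + 4*exp(y), y*(3*x + exp(y*z) - 3*sin(y*z)))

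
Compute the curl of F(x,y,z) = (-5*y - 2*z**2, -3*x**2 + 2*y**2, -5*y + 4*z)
(-5, -4*z, 5 - 6*x)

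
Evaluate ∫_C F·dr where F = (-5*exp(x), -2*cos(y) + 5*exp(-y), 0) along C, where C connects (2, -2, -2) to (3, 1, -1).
-5*exp(3) - 5*exp(-1) - 2*sin(2) - 2*sin(1) + 10*exp(2)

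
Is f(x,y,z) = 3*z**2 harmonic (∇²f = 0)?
No, ∇²f = 6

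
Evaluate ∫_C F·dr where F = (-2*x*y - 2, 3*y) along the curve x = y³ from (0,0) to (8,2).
-838/7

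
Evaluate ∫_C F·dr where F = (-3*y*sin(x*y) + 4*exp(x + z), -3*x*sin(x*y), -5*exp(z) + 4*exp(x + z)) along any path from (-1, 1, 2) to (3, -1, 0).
-4*E - 5 + 3*cos(3) - 3*cos(1) + 5*exp(2) + 4*exp(3)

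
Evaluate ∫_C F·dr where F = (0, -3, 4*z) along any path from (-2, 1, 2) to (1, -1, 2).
6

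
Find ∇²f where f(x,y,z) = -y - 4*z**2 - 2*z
-8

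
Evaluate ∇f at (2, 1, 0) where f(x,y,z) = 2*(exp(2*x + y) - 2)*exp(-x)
(2*(2 + exp(5))*exp(-2), 2*exp(3), 0)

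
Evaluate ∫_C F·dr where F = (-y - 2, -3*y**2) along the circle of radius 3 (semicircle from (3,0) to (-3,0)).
12 + 9*pi/2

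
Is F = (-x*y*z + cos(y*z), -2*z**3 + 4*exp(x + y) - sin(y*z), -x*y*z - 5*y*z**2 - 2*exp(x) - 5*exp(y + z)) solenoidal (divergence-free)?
No, ∇·F = -x*y - 11*y*z - z*cos(y*z) + 4*exp(x + y) - 5*exp(y + z)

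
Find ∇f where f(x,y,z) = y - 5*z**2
(0, 1, -10*z)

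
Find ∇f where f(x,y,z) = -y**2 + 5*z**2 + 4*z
(0, -2*y, 10*z + 4)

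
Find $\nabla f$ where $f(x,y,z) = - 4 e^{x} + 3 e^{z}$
(-4*exp(x), 0, 3*exp(z))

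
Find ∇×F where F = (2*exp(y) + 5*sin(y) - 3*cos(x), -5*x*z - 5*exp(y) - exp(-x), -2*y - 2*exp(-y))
(5*x - 2 + 2*exp(-y), 0, -5*z - 2*exp(y) - 5*cos(y) + exp(-x))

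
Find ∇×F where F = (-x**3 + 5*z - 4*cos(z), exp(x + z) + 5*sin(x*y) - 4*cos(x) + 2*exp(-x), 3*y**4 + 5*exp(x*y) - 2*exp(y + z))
(5*x*exp(x*y) + 12*y**3 - exp(x + z) - 2*exp(y + z), -5*y*exp(x*y) + 4*sin(z) + 5, 5*y*cos(x*y) + exp(x + z) + 4*sin(x) - 2*exp(-x))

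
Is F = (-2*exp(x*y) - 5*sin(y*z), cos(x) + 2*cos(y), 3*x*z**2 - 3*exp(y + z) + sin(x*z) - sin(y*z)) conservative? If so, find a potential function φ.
No, ∇×F = (-z*cos(y*z) - 3*exp(y + z), -5*y*cos(y*z) - 3*z**2 - z*cos(x*z), 2*x*exp(x*y) + 5*z*cos(y*z) - sin(x)) ≠ 0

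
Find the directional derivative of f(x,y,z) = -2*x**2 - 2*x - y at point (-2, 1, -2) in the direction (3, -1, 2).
19*sqrt(14)/14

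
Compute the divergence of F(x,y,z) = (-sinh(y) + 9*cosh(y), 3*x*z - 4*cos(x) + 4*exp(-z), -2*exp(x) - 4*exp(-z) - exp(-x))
4*exp(-z)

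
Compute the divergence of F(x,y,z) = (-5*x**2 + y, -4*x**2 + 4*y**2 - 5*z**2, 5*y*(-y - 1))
-10*x + 8*y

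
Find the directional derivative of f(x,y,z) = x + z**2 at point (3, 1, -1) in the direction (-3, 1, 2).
-sqrt(14)/2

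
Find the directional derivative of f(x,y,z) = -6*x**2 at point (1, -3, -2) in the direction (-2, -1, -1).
4*sqrt(6)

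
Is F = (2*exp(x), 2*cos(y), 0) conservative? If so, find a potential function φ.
Yes, F is conservative. φ = 2*exp(x) + 2*sin(y)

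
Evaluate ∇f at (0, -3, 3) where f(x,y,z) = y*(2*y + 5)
(0, -7, 0)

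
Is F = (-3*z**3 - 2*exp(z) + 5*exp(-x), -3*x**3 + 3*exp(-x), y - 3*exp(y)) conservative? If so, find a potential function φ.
No, ∇×F = (1 - 3*exp(y), -9*z**2 - 2*exp(z), -9*x**2 - 3*exp(-x)) ≠ 0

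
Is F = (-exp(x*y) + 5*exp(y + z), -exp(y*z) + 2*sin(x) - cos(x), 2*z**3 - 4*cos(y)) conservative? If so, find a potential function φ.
No, ∇×F = (y*exp(y*z) + 4*sin(y), 5*exp(y + z), x*exp(x*y) - 5*exp(y + z) + sin(x) + 2*cos(x)) ≠ 0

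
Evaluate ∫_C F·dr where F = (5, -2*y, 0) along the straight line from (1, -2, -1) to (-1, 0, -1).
-6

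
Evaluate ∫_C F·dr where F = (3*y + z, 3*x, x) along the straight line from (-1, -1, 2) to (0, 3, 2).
-1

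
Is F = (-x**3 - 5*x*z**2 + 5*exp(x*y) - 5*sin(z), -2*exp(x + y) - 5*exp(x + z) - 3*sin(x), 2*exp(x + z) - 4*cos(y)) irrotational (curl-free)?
No, ∇×F = (5*exp(x + z) + 4*sin(y), -10*x*z - 2*exp(x + z) - 5*cos(z), -5*x*exp(x*y) - 2*exp(x + y) - 5*exp(x + z) - 3*cos(x))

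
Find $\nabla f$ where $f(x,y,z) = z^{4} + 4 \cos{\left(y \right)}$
(0, -4*sin(y), 4*z**3)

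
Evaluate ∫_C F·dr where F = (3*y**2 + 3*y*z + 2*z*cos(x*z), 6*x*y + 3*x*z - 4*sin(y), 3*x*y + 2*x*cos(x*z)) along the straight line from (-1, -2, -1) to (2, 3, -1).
4*cos(3) - 2*sin(2) - 2*sin(1) - 4*cos(2) + 54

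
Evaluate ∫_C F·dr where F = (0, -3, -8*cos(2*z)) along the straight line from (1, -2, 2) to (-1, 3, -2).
-15 + 8*sin(4)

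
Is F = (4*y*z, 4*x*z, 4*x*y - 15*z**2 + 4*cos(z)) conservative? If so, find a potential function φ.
Yes, F is conservative. φ = 4*x*y*z - 5*z**3 + 4*sin(z)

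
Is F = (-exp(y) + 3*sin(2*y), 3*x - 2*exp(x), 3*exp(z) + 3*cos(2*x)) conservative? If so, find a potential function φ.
No, ∇×F = (0, 6*sin(2*x), -2*exp(x) + exp(y) - 6*cos(2*y) + 3) ≠ 0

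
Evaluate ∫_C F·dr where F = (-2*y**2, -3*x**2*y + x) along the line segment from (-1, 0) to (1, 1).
-11/6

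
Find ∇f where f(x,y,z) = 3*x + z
(3, 0, 1)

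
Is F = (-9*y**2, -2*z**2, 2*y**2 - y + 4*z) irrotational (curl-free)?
No, ∇×F = (4*y + 4*z - 1, 0, 18*y)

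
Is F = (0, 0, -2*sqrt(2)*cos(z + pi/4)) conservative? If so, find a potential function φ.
Yes, F is conservative. φ = -2*sqrt(2)*sin(z + pi/4)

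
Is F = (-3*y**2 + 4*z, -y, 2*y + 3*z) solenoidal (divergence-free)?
No, ∇·F = 2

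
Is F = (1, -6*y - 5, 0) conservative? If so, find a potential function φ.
Yes, F is conservative. φ = x - 3*y**2 - 5*y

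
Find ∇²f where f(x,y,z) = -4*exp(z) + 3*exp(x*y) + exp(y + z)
3*x**2*exp(x*y) + 3*y**2*exp(x*y) - 4*exp(z) + 2*exp(y + z)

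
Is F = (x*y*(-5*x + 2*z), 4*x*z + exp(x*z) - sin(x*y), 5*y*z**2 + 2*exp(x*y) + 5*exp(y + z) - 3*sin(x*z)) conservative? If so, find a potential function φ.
No, ∇×F = (2*x*exp(x*y) - x*exp(x*z) - 4*x + 5*z**2 + 5*exp(y + z), 2*x*y - 2*y*exp(x*y) + 3*z*cos(x*z), x*(5*x - 2*z) - y*cos(x*y) + z*exp(x*z) + 4*z) ≠ 0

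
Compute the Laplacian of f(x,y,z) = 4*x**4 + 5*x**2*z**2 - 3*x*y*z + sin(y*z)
58*x**2 - y**2*sin(y*z) - z**2*sin(y*z) + 10*z**2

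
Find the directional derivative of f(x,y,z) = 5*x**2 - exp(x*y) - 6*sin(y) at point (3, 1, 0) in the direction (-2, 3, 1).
-sqrt(14)*(18*cos(1) + 60 + 7*exp(3))/14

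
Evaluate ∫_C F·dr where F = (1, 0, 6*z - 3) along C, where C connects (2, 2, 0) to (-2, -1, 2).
2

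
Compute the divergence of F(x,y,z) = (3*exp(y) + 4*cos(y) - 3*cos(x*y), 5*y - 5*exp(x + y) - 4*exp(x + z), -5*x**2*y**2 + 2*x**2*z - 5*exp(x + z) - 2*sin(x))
2*x**2 + 3*y*sin(x*y) - 5*exp(x + y) - 5*exp(x + z) + 5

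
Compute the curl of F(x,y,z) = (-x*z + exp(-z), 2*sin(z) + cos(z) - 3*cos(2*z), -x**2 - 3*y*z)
(-3*z + sin(z) - 6*sin(2*z) - 2*cos(z), x - exp(-z), 0)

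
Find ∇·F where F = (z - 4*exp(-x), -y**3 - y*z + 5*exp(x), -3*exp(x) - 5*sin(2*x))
-3*y**2 - z + 4*exp(-x)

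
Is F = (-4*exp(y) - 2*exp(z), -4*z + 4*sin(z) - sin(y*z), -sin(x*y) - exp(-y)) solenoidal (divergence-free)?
No, ∇·F = -z*cos(y*z)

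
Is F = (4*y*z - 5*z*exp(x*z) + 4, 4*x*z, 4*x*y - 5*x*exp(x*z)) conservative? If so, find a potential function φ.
Yes, F is conservative. φ = 4*x*y*z + 4*x - 5*exp(x*z)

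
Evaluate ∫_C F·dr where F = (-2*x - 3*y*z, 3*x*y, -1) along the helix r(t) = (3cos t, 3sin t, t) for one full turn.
pi*(-2 + 27*pi)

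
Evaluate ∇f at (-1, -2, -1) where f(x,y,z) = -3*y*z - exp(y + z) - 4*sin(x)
(-4*cos(1), 3 - exp(-3), 6 - exp(-3))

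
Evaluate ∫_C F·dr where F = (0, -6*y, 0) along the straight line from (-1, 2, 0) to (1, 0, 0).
12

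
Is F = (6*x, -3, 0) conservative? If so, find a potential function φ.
Yes, F is conservative. φ = 3*x**2 - 3*y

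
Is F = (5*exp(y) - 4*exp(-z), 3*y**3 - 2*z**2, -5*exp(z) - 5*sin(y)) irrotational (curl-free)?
No, ∇×F = (4*z - 5*cos(y), 4*exp(-z), -5*exp(y))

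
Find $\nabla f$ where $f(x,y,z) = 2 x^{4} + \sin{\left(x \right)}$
(8*x**3 + cos(x), 0, 0)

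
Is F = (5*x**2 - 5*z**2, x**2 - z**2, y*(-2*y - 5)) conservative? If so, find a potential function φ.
No, ∇×F = (-4*y + 2*z - 5, -10*z, 2*x) ≠ 0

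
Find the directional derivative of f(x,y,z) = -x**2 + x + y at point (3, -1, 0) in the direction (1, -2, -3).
-sqrt(14)/2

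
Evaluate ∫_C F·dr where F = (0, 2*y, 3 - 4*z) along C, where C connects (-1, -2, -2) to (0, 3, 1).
20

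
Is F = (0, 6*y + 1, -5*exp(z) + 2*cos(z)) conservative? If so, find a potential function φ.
Yes, F is conservative. φ = 3*y**2 + y - 5*exp(z) + 2*sin(z)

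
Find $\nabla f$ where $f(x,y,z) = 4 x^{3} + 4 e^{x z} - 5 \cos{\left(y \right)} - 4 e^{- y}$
(12*x**2 + 4*z*exp(x*z), 5*sin(y) + 4*exp(-y), 4*x*exp(x*z))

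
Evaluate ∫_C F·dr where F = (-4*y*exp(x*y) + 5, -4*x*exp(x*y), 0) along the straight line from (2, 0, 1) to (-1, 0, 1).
-15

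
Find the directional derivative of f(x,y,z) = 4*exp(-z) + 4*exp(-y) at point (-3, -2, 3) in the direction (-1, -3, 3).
-12*sqrt(19)*(1 - exp(5))*exp(-3)/19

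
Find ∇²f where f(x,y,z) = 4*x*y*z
0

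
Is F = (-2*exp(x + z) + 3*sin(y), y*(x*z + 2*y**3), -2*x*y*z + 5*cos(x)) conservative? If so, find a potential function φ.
No, ∇×F = (x*(-y - 2*z), 2*y*z - 2*exp(x + z) + 5*sin(x), y*z - 3*cos(y)) ≠ 0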